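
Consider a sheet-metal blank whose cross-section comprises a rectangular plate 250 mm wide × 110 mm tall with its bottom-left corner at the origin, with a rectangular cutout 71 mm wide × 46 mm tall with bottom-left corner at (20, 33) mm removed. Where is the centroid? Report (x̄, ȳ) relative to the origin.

x̄ = 134.37 mm, ȳ = 54.87 mm

Part | A | x̄ᵢ | ȳᵢ | A·x̄ᵢ | A·ȳᵢ
plate | 27500.00 | 125.00 | 55.00 | 3437500.00 | 1512500.00
hole | -3266.00 | 55.50 | 56.00 | -181263.00 | -182896.00
Σ | 24234.00 |  |  | 3256237.00 | 1329604.00
x̄ = 3256237.00 / 24234.00 = 134.37 mm
ȳ = 1329604.00 / 24234.00 = 54.87 mm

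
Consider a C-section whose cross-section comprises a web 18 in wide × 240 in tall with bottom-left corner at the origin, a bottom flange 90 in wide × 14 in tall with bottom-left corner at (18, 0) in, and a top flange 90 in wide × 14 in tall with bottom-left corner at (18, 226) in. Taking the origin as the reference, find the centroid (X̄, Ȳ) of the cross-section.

web: A = 18 × 240 = 4320.00, centroid at (9.00, 120.00).
bottom flange: A = 90 × 14 = 1260.00, centroid at (63.00, 7.00).
top flange: A = 90 × 14 = 1260.00, centroid at (63.00, 233.00).
ΣA = 6840.00 in²
ΣAX̄ = (4320.00)(9.00) + (1260.00)(63.00) + (1260.00)(63.00) = 197640.00 in³
ΣAȲ = (4320.00)(120.00) + (1260.00)(7.00) + (1260.00)(233.00) = 820800.00 in³
X̄ = 197640.00 / 6840.00 = 28.89 in
Ȳ = 820800.00 / 6840.00 = 120.00 in

X̄ = 28.89 in, Ȳ = 120.00 in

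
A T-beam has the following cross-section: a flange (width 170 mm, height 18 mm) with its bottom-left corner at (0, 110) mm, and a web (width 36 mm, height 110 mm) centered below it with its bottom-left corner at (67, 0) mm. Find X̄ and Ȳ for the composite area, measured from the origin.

Part | A | x̄ᵢ | ȳᵢ | A·x̄ᵢ | A·ȳᵢ
web | 3960.00 | 85.00 | 55.00 | 336600.00 | 217800.00
flange | 3060.00 | 85.00 | 119.00 | 260100.00 | 364140.00
Σ | 7020.00 |  |  | 596700.00 | 581940.00
X̄ = 596700.00 / 7020.00 = 85.00 mm
Ȳ = 581940.00 / 7020.00 = 82.90 mm

X̄ = 85.00 mm, Ȳ = 82.90 mm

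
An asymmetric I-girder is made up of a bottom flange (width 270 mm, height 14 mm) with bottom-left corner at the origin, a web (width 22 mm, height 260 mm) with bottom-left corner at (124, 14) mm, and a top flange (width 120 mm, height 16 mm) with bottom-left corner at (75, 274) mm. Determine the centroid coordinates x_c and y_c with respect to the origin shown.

x_c = 135.00 mm, y_c = 121.85 mm

bottom flange: A = 270 × 14 = 3780.00, centroid at (135.00, 7.00).
web: A = 22 × 260 = 5720.00, centroid at (135.00, 144.00).
top flange: A = 120 × 16 = 1920.00, centroid at (135.00, 282.00).
ΣA = 11420.00 mm²
ΣAx_c = (3780.00)(135.00) + (5720.00)(135.00) + (1920.00)(135.00) = 1541700.00 mm³
ΣAy_c = (3780.00)(7.00) + (5720.00)(144.00) + (1920.00)(282.00) = 1391580.00 mm³
x_c = 1541700.00 / 11420.00 = 135.00 mm
y_c = 1391580.00 / 11420.00 = 121.85 mm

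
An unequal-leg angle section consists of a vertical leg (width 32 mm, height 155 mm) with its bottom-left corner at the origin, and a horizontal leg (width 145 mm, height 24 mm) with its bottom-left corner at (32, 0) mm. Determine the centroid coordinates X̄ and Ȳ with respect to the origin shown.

X̄ = 52.49 mm, Ȳ = 50.49 mm

Part | A | x̄ᵢ | ȳᵢ | A·x̄ᵢ | A·ȳᵢ
vertical leg | 4960.00 | 16.00 | 77.50 | 79360.00 | 384400.00
horizontal leg | 3480.00 | 104.50 | 12.00 | 363660.00 | 41760.00
Σ | 8440.00 |  |  | 443020.00 | 426160.00
X̄ = 443020.00 / 8440.00 = 52.49 mm
Ȳ = 426160.00 / 8440.00 = 50.49 mm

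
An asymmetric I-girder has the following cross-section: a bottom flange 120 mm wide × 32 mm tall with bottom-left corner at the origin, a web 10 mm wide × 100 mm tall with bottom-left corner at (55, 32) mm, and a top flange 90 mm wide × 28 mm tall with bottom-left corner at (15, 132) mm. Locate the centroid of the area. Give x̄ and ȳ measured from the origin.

bottom flange: A = 120 × 32 = 3840.00, centroid at (60.00, 16.00).
web: A = 10 × 100 = 1000.00, centroid at (60.00, 82.00).
top flange: A = 90 × 28 = 2520.00, centroid at (60.00, 146.00).
ΣA = 7360.00 mm²
ΣAx̄ = (3840.00)(60.00) + (1000.00)(60.00) + (2520.00)(60.00) = 441600.00 mm³
ΣAȳ = (3840.00)(16.00) + (1000.00)(82.00) + (2520.00)(146.00) = 511360.00 mm³
x̄ = 441600.00 / 7360.00 = 60.00 mm
ȳ = 511360.00 / 7360.00 = 69.48 mm

x̄ = 60.00 mm, ȳ = 69.48 mm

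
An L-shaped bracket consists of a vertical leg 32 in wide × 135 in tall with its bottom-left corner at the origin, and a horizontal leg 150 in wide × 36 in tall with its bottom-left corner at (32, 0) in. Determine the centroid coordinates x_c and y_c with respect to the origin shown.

vertical leg: A = 32 × 135 = 4320.00, centroid at (16.00, 67.50).
horizontal leg: A = 150 × 36 = 5400.00, centroid at (107.00, 18.00).
ΣA = 9720.00 in², ΣAx_c = 646920.00 in³, ΣAy_c = 388800.00 in³.
x_c = 646920.00/9720.00 = 66.56 in; y_c = 388800.00/9720.00 = 40.00 in.

x_c = 66.56 in, y_c = 40.00 in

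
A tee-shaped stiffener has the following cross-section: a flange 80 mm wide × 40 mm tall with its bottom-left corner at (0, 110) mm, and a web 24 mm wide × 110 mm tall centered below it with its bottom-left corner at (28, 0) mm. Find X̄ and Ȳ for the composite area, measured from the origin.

X̄ = 40.00 mm, Ȳ = 96.10 mm

web: A = 24 × 110 = 2640.00, centroid at (40.00, 55.00).
flange: A = 80 × 40 = 3200.00, centroid at (40.00, 130.00).
ΣA = 5840.00 mm²
ΣAX̄ = (2640.00)(40.00) + (3200.00)(40.00) = 233600.00 mm³
ΣAȲ = (2640.00)(55.00) + (3200.00)(130.00) = 561200.00 mm³
X̄ = 233600.00 / 5840.00 = 40.00 mm
Ȳ = 561200.00 / 5840.00 = 96.10 mm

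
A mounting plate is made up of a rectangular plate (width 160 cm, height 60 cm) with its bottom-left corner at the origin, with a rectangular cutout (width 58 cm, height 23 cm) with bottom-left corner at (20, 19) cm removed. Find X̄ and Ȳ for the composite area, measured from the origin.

X̄ = 85.00 cm, Ȳ = 29.92 cm

Part | A | x̄ᵢ | ȳᵢ | A·x̄ᵢ | A·ȳᵢ
plate | 9600.00 | 80.00 | 30.00 | 768000.00 | 288000.00
hole | -1334.00 | 49.00 | 30.50 | -65366.00 | -40687.00
Σ | 8266.00 |  |  | 702634.00 | 247313.00
X̄ = 702634.00 / 8266.00 = 85.00 cm
Ȳ = 247313.00 / 8266.00 = 29.92 cm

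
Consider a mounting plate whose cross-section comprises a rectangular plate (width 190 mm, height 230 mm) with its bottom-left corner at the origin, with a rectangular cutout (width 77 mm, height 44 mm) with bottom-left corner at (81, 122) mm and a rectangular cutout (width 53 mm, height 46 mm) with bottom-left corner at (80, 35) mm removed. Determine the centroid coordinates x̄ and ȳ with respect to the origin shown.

x̄ = 92.07 mm, ȳ = 116.07 mm

Part | A | x̄ᵢ | ȳᵢ | A·x̄ᵢ | A·ȳᵢ
plate | 43700.00 | 95.00 | 115.00 | 4151500.00 | 5025500.00
hole 1 | -3388.00 | 119.50 | 144.00 | -404866.00 | -487872.00
hole 2 | -2438.00 | 106.50 | 58.00 | -259647.00 | -141404.00
Σ | 37874.00 |  |  | 3486987.00 | 4396224.00
x̄ = 3486987.00 / 37874.00 = 92.07 mm
ȳ = 4396224.00 / 37874.00 = 116.07 mm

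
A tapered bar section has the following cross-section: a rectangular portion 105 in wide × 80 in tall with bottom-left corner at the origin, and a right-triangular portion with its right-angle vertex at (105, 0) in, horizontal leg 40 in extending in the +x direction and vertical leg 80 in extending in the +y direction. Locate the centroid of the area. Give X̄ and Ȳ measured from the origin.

rectangular portion: A = 105 × 80 = 8400.00, centroid at (52.50, 40.00).
triangular portion: A = ½·40·80 = 1600.00, centroid at (118.33, 26.67).
ΣA = 10000.00 in², ΣAX̄ = 630333.33 in³, ΣAȲ = 378666.67 in³.
X̄ = 630333.33/10000.00 = 63.03 in; Ȳ = 378666.67/10000.00 = 37.87 in.

X̄ = 63.03 in, Ȳ = 37.87 in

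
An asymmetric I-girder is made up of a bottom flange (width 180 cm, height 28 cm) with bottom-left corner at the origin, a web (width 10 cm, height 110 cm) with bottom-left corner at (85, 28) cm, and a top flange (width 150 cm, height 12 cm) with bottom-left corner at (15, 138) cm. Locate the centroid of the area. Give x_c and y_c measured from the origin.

Part | A | x̄ᵢ | ȳᵢ | A·x̄ᵢ | A·ȳᵢ
bottom flange | 5040.00 | 90.00 | 14.00 | 453600.00 | 70560.00
web | 1100.00 | 90.00 | 83.00 | 99000.00 | 91300.00
top flange | 1800.00 | 90.00 | 144.00 | 162000.00 | 259200.00
Σ | 7940.00 |  |  | 714600.00 | 421060.00
x_c = 714600.00 / 7940.00 = 90.00 cm
y_c = 421060.00 / 7940.00 = 53.03 cm

x_c = 90.00 cm, y_c = 53.03 cm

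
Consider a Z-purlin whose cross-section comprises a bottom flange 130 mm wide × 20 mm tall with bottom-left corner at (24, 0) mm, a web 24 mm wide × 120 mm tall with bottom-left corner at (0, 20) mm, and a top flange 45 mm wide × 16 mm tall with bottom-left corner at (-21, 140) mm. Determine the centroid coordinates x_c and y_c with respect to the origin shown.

bottom flange: A = 130 × 20 = 2600.00, centroid at (89.00, 10.00).
web: A = 24 × 120 = 2880.00, centroid at (12.00, 80.00).
top flange: A = 45 × 16 = 720.00, centroid at (1.50, 148.00).
ΣA = 6200.00 mm²
ΣAx_c = (2600.00)(89.00) + (2880.00)(12.00) + (720.00)(1.50) = 267040.00 mm³
ΣAy_c = (2600.00)(10.00) + (2880.00)(80.00) + (720.00)(148.00) = 362960.00 mm³
x_c = 267040.00 / 6200.00 = 43.07 mm
y_c = 362960.00 / 6200.00 = 58.54 mm

x_c = 43.07 mm, y_c = 58.54 mm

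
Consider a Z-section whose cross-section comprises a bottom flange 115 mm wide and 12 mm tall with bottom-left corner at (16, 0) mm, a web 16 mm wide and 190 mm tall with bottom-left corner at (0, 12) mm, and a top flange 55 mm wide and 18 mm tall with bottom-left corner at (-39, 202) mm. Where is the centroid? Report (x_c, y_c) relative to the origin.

x_c = 21.14 mm, y_c = 100.27 mm

bottom flange: A = 115 × 12 = 1380.00, centroid at (73.50, 6.00).
web: A = 16 × 190 = 3040.00, centroid at (8.00, 107.00).
top flange: A = 55 × 18 = 990.00, centroid at (-11.50, 211.00).
ΣA = 5410.00 mm², ΣAx_c = 114365.00 mm³, ΣAy_c = 542450.00 mm³.
x_c = 114365.00/5410.00 = 21.14 mm; y_c = 542450.00/5410.00 = 100.27 mm.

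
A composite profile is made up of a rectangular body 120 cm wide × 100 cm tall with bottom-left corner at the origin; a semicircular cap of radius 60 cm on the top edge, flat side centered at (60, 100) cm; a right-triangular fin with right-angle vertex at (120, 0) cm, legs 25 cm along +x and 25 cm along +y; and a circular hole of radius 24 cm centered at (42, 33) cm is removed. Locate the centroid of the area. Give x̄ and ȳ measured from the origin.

x̄ = 63.34 cm, ȳ = 77.51 cm

Part | A | x̄ᵢ | ȳᵢ | A·x̄ᵢ | A·ȳᵢ
rectangular body | 12000.00 | 60.00 | 50.00 | 720000.00 | 600000.00
semicircular top | 5654.87 | 60.00 | 125.46 | 339292.01 | 709486.68
triangular fin | 312.50 | 128.33 | 8.33 | 40104.17 | 2604.17
hole | -1809.56 | 42.00 | 33.00 | -76001.41 | -59715.39
Σ | 16157.81 |  |  | 1023394.76 | 1252375.45
x̄ = 1023394.76 / 16157.81 = 63.34 cm
ȳ = 1252375.45 / 16157.81 = 77.51 cm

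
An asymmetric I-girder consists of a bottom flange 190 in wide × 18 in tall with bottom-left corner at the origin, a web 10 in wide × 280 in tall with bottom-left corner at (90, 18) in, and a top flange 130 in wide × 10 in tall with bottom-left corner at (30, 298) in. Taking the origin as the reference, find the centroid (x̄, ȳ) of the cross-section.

bottom flange: A = 190 × 18 = 3420.00, centroid at (95.00, 9.00).
web: A = 10 × 280 = 2800.00, centroid at (95.00, 158.00).
top flange: A = 130 × 10 = 1300.00, centroid at (95.00, 303.00).
ΣA = 7520.00 in², ΣAx̄ = 714400.00 in³, ΣAȳ = 867080.00 in³.
x̄ = 714400.00/7520.00 = 95.00 in; ȳ = 867080.00/7520.00 = 115.30 in.

x̄ = 95.00 in, ȳ = 115.30 in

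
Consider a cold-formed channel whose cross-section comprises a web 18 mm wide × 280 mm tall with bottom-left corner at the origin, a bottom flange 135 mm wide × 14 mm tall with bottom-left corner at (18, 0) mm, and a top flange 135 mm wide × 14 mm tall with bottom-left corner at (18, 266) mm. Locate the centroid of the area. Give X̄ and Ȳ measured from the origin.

X̄ = 41.79 mm, Ȳ = 140.00 mm

Part | A | x̄ᵢ | ȳᵢ | A·x̄ᵢ | A·ȳᵢ
web | 5040.00 | 9.00 | 140.00 | 45360.00 | 705600.00
bottom flange | 1890.00 | 85.50 | 7.00 | 161595.00 | 13230.00
top flange | 1890.00 | 85.50 | 273.00 | 161595.00 | 515970.00
Σ | 8820.00 |  |  | 368550.00 | 1234800.00
X̄ = 368550.00 / 8820.00 = 41.79 mm
Ȳ = 1234800.00 / 8820.00 = 140.00 mm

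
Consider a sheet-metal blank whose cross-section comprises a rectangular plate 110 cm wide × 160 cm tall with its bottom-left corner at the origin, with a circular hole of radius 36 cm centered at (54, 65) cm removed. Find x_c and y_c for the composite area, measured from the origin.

x_c = 55.30 cm, y_c = 84.51 cm

Part | A | x̄ᵢ | ȳᵢ | A·x̄ᵢ | A·ȳᵢ
plate | 17600.00 | 55.00 | 80.00 | 968000.00 | 1408000.00
hole | -4071.50 | 54.00 | 65.00 | -219861.22 | -264647.77
Σ | 13528.50 |  |  | 748138.78 | 1143352.23
x_c = 748138.78 / 13528.50 = 55.30 cm
y_c = 1143352.23 / 13528.50 = 84.51 cm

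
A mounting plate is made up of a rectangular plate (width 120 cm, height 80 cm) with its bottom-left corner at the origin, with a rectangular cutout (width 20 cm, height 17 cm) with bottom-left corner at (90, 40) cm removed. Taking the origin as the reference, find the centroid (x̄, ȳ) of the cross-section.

plate: A = 120 × 80 = 9600.00, centroid at (60.00, 40.00).
hole: A = −(20 × 17) = -340.00, centroid at (100.00, 48.50).
ΣA = 9260.00 cm²
ΣAx̄ = (9600.00)(60.00) + (-340.00)(100.00) = 542000.00 cm³
ΣAȳ = (9600.00)(40.00) + (-340.00)(48.50) = 367510.00 cm³
x̄ = 542000.00 / 9260.00 = 58.53 cm
ȳ = 367510.00 / 9260.00 = 39.69 cm

x̄ = 58.53 cm, ȳ = 39.69 cm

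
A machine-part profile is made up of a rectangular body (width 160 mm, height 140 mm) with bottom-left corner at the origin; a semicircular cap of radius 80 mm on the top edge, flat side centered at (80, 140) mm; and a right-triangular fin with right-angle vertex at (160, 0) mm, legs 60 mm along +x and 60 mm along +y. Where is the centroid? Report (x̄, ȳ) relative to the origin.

rectangular body: A = 160 × 140 = 22400.00, centroid at (80.00, 70.00).
semicircular top: A = ½π·80² = 10053.10, centroid at (80.00, 173.95).
triangular fin: A = ½·60·60 = 1800.00, centroid at (180.00, 20.00).
ΣA = 34253.10 mm²
ΣAx̄ = (22400.00)(80.00) + (10053.10)(80.00) + (1800.00)(180.00) = 2920247.72 mm³
ΣAȳ = (22400.00)(70.00) + (10053.10)(173.95) + (1800.00)(20.00) = 3352766.84 mm³
x̄ = 2920247.72 / 34253.10 = 85.25 mm
ȳ = 3352766.84 / 34253.10 = 97.88 mm

x̄ = 85.25 mm, ȳ = 97.88 mm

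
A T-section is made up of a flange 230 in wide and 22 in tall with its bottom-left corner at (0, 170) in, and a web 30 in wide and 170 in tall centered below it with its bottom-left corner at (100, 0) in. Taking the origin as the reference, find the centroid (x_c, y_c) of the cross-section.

web: A = 30 × 170 = 5100.00, centroid at (115.00, 85.00).
flange: A = 230 × 22 = 5060.00, centroid at (115.00, 181.00).
ΣA = 10160.00 in²
ΣAx_c = (5100.00)(115.00) + (5060.00)(115.00) = 1168400.00 in³
ΣAy_c = (5100.00)(85.00) + (5060.00)(181.00) = 1349360.00 in³
x_c = 1168400.00 / 10160.00 = 115.00 in
y_c = 1349360.00 / 10160.00 = 132.81 in

x_c = 115.00 in, y_c = 132.81 in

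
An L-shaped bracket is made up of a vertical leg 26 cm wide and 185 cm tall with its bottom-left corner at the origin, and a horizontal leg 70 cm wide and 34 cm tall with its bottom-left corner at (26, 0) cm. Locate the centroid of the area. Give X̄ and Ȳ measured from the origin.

X̄ = 28.89 cm, Ȳ = 67.51 cm

vertical leg: A = 26 × 185 = 4810.00, centroid at (13.00, 92.50).
horizontal leg: A = 70 × 34 = 2380.00, centroid at (61.00, 17.00).
ΣA = 7190.00 cm²
ΣAX̄ = (4810.00)(13.00) + (2380.00)(61.00) = 207710.00 cm³
ΣAȲ = (4810.00)(92.50) + (2380.00)(17.00) = 485385.00 cm³
X̄ = 207710.00 / 7190.00 = 28.89 cm
Ȳ = 485385.00 / 7190.00 = 67.51 cm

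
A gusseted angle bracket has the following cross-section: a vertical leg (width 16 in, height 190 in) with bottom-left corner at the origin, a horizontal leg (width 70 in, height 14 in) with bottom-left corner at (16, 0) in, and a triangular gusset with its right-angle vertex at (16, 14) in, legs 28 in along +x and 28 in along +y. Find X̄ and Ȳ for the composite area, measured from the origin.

vertical leg: A = 16 × 190 = 3040.00, centroid at (8.00, 95.00).
horizontal leg: A = 70 × 14 = 980.00, centroid at (51.00, 7.00).
gusset: A = ½·28·28 = 392.00, centroid at (25.33, 23.33).
ΣA = 4412.00 in²
ΣAX̄ = (3040.00)(8.00) + (980.00)(51.00) + (392.00)(25.33) = 84230.67 in³
ΣAȲ = (3040.00)(95.00) + (980.00)(7.00) + (392.00)(23.33) = 304806.67 in³
X̄ = 84230.67 / 4412.00 = 19.09 in
Ȳ = 304806.67 / 4412.00 = 69.09 in

X̄ = 19.09 in, Ȳ = 69.09 in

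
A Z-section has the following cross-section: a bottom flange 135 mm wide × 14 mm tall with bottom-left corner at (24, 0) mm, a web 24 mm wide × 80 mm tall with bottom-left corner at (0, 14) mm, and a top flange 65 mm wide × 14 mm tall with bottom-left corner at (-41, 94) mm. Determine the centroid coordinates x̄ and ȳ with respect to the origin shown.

bottom flange: A = 135 × 14 = 1890.00, centroid at (91.50, 7.00).
web: A = 24 × 80 = 1920.00, centroid at (12.00, 54.00).
top flange: A = 65 × 14 = 910.00, centroid at (-8.50, 101.00).
ΣA = 4720.00 mm²
ΣAx̄ = (1890.00)(91.50) + (1920.00)(12.00) + (910.00)(-8.50) = 188240.00 mm³
ΣAȳ = (1890.00)(7.00) + (1920.00)(54.00) + (910.00)(101.00) = 208820.00 mm³
x̄ = 188240.00 / 4720.00 = 39.88 mm
ȳ = 208820.00 / 4720.00 = 44.24 mm

x̄ = 39.88 mm, ȳ = 44.24 mm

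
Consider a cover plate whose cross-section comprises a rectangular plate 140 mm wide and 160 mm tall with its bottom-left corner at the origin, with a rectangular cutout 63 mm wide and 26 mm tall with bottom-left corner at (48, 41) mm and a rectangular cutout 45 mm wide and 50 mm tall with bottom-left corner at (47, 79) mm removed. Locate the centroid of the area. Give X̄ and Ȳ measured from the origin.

plate: A = 140 × 160 = 22400.00, centroid at (70.00, 80.00).
hole 1: A = −(63 × 26) = -1638.00, centroid at (79.50, 54.00).
hole 2: A = −(45 × 50) = -2250.00, centroid at (69.50, 104.00).
ΣA = 18512.00 mm², ΣAX̄ = 1281404.00 mm³, ΣAȲ = 1469548.00 mm³.
X̄ = 1281404.00/18512.00 = 69.22 mm; Ȳ = 1469548.00/18512.00 = 79.38 mm.

X̄ = 69.22 mm, Ȳ = 79.38 mm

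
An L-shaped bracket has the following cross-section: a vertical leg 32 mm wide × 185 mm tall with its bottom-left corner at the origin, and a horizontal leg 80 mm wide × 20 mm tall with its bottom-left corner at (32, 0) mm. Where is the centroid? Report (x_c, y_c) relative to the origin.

vertical leg: A = 32 × 185 = 5920.00, centroid at (16.00, 92.50).
horizontal leg: A = 80 × 20 = 1600.00, centroid at (72.00, 10.00).
ΣA = 7520.00 mm²
ΣAx_c = (5920.00)(16.00) + (1600.00)(72.00) = 209920.00 mm³
ΣAy_c = (5920.00)(92.50) + (1600.00)(10.00) = 563600.00 mm³
x_c = 209920.00 / 7520.00 = 27.91 mm
y_c = 563600.00 / 7520.00 = 74.95 mm

x_c = 27.91 mm, y_c = 74.95 mm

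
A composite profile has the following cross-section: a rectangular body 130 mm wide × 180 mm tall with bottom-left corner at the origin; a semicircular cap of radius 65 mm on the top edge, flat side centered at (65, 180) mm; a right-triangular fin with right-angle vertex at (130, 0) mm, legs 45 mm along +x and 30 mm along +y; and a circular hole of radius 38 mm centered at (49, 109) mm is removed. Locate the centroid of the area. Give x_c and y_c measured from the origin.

Part | A | x̄ᵢ | ȳᵢ | A·x̄ᵢ | A·ȳᵢ
rectangular body | 23400.00 | 65.00 | 90.00 | 1521000.00 | 2106000.00
semicircular top | 6636.61 | 65.00 | 207.59 | 431379.94 | 1377673.94
triangular fin | 675.00 | 145.00 | 10.00 | 97875.00 | 6750.00
hole | -4536.46 | 49.00 | 109.00 | -222286.53 | -494474.12
Σ | 26175.15 |  |  | 1827968.41 | 2995949.82
x_c = 1827968.41 / 26175.15 = 69.84 mm
y_c = 2995949.82 / 26175.15 = 114.46 mm

x_c = 69.84 mm, y_c = 114.46 mm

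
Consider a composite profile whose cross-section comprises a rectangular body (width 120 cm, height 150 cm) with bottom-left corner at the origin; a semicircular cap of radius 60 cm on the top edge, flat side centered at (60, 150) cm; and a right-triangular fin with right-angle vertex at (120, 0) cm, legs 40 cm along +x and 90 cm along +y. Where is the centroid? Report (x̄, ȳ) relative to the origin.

Part | A | x̄ᵢ | ȳᵢ | A·x̄ᵢ | A·ȳᵢ
rectangular body | 18000.00 | 60.00 | 75.00 | 1080000.00 | 1350000.00
semicircular top | 5654.87 | 60.00 | 175.46 | 339292.01 | 992230.02
triangular fin | 1800.00 | 133.33 | 30.00 | 240000.00 | 54000.00
Σ | 25454.87 |  |  | 1659292.01 | 2396230.02
x̄ = 1659292.01 / 25454.87 = 65.19 cm
ȳ = 2396230.02 / 25454.87 = 94.14 cm

x̄ = 65.19 cm, ȳ = 94.14 cm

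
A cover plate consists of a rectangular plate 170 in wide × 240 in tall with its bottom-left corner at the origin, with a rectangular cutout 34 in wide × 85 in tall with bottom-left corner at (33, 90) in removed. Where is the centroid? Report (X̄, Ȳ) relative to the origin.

plate: A = 170 × 240 = 40800.00, centroid at (85.00, 120.00).
hole: A = −(34 × 85) = -2890.00, centroid at (50.00, 132.50).
ΣA = 37910.00 in², ΣAX̄ = 3323500.00 in³, ΣAȲ = 4513075.00 in³.
X̄ = 3323500.00/37910.00 = 87.67 in; Ȳ = 4513075.00/37910.00 = 119.05 in.

X̄ = 87.67 in, Ȳ = 119.05 in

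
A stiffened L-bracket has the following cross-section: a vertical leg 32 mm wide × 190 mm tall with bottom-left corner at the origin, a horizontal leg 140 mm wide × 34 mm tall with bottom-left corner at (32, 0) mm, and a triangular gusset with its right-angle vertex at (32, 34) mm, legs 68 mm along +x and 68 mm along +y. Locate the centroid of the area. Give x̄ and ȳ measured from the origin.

vertical leg: A = 32 × 190 = 6080.00, centroid at (16.00, 95.00).
horizontal leg: A = 140 × 34 = 4760.00, centroid at (102.00, 17.00).
gusset: A = ½·68·68 = 2312.00, centroid at (54.67, 56.67).
ΣA = 13152.00 mm²
ΣAx̄ = (6080.00)(16.00) + (4760.00)(102.00) + (2312.00)(54.67) = 709189.33 mm³
ΣAȳ = (6080.00)(95.00) + (4760.00)(17.00) + (2312.00)(56.67) = 789533.33 mm³
x̄ = 709189.33 / 13152.00 = 53.92 mm
ȳ = 789533.33 / 13152.00 = 60.03 mm

x̄ = 53.92 mm, ȳ = 60.03 mm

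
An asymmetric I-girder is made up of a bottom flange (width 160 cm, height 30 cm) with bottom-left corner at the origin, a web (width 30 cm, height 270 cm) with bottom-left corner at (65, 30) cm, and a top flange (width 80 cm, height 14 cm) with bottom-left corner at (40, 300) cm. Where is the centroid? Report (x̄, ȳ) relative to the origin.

bottom flange: A = 160 × 30 = 4800.00, centroid at (80.00, 15.00).
web: A = 30 × 270 = 8100.00, centroid at (80.00, 165.00).
top flange: A = 80 × 14 = 1120.00, centroid at (80.00, 307.00).
ΣA = 14020.00 cm²
ΣAx̄ = (4800.00)(80.00) + (8100.00)(80.00) + (1120.00)(80.00) = 1121600.00 cm³
ΣAȳ = (4800.00)(15.00) + (8100.00)(165.00) + (1120.00)(307.00) = 1752340.00 cm³
x̄ = 1121600.00 / 14020.00 = 80.00 cm
ȳ = 1752340.00 / 14020.00 = 124.99 cm

x̄ = 80.00 cm, ȳ = 124.99 cm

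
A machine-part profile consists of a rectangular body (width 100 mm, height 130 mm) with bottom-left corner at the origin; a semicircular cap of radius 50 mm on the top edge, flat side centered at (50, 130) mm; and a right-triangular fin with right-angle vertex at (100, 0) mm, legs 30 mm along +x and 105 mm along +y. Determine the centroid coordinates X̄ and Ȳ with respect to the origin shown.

Part | A | x̄ᵢ | ȳᵢ | A·x̄ᵢ | A·ȳᵢ
rectangular body | 13000.00 | 50.00 | 65.00 | 650000.00 | 845000.00
semicircular top | 3926.99 | 50.00 | 151.22 | 196349.54 | 593842.14
triangular fin | 1575.00 | 110.00 | 35.00 | 173250.00 | 55125.00
Σ | 18501.99 |  |  | 1019599.54 | 1493967.14
X̄ = 1019599.54 / 18501.99 = 55.11 mm
Ȳ = 1493967.14 / 18501.99 = 80.75 mm

X̄ = 55.11 mm, Ȳ = 80.75 mm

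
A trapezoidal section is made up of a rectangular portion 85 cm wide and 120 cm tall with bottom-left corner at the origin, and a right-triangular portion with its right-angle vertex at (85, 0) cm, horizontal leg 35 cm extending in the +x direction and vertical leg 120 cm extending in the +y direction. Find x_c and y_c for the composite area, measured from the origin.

rectangular portion: A = 85 × 120 = 10200.00, centroid at (42.50, 60.00).
triangular portion: A = ½·35·120 = 2100.00, centroid at (96.67, 40.00).
ΣA = 12300.00 cm², ΣAx_c = 636500.00 cm³, ΣAy_c = 696000.00 cm³.
x_c = 636500.00/12300.00 = 51.75 cm; y_c = 696000.00/12300.00 = 56.59 cm.

x_c = 51.75 cm, y_c = 56.59 cm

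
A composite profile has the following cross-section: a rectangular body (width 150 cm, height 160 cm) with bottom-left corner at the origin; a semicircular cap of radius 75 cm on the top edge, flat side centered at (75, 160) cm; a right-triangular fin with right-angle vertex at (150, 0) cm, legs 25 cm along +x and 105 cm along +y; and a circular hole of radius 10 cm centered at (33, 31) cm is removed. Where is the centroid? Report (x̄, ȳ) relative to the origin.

rectangular body: A = 150 × 160 = 24000.00, centroid at (75.00, 80.00).
semicircular top: A = ½π·75² = 8835.73, centroid at (75.00, 191.83).
triangular fin: A = ½·25·105 = 1312.50, centroid at (158.33, 35.00).
hole: A = −π·10² = -314.16, centroid at (33.00, 31.00).
ΣA = 33834.07 cm², ΣAx̄ = 2660124.94 cm³, ΣAȳ = 3651165.26 cm³.
x̄ = 2660124.94/33834.07 = 78.62 cm; ȳ = 3651165.26/33834.07 = 107.91 cm.

x̄ = 78.62 cm, ȳ = 107.91 cm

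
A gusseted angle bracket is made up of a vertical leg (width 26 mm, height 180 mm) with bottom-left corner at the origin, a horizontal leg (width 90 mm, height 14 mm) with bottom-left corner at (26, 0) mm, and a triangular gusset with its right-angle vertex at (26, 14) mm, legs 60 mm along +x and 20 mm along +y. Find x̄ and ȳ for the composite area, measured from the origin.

x̄ = 27.20 mm, ȳ = 67.65 mm

vertical leg: A = 26 × 180 = 4680.00, centroid at (13.00, 90.00).
horizontal leg: A = 90 × 14 = 1260.00, centroid at (71.00, 7.00).
gusset: A = ½·60·20 = 600.00, centroid at (46.00, 20.67).
ΣA = 6540.00 mm², ΣAx̄ = 177900.00 mm³, ΣAȳ = 442420.00 mm³.
x̄ = 177900.00/6540.00 = 27.20 mm; ȳ = 442420.00/6540.00 = 67.65 mm.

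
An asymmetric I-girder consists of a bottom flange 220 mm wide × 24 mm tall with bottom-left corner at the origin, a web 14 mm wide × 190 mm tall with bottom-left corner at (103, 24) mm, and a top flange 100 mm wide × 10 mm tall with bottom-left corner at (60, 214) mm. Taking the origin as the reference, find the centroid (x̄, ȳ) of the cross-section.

bottom flange: A = 220 × 24 = 5280.00, centroid at (110.00, 12.00).
web: A = 14 × 190 = 2660.00, centroid at (110.00, 119.00).
top flange: A = 100 × 10 = 1000.00, centroid at (110.00, 219.00).
ΣA = 8940.00 mm², ΣAx̄ = 983400.00 mm³, ΣAȳ = 598900.00 mm³.
x̄ = 983400.00/8940.00 = 110.00 mm; ȳ = 598900.00/8940.00 = 66.99 mm.

x̄ = 110.00 mm, ȳ = 66.99 mm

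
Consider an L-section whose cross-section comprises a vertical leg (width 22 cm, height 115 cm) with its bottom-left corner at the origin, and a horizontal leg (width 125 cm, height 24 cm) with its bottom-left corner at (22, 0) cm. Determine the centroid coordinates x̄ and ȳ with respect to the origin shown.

x̄ = 50.87 cm, ȳ = 32.82 cm

Part | A | x̄ᵢ | ȳᵢ | A·x̄ᵢ | A·ȳᵢ
vertical leg | 2530.00 | 11.00 | 57.50 | 27830.00 | 145475.00
horizontal leg | 3000.00 | 84.50 | 12.00 | 253500.00 | 36000.00
Σ | 5530.00 |  |  | 281330.00 | 181475.00
x̄ = 281330.00 / 5530.00 = 50.87 cm
ȳ = 181475.00 / 5530.00 = 32.82 cm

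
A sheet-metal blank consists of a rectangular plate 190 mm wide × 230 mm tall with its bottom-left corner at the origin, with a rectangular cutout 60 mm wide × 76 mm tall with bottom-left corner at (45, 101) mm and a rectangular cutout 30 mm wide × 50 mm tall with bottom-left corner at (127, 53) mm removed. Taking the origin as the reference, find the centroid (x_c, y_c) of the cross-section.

Part | A | x̄ᵢ | ȳᵢ | A·x̄ᵢ | A·ȳᵢ
plate | 43700.00 | 95.00 | 115.00 | 4151500.00 | 5025500.00
hole 1 | -4560.00 | 75.00 | 139.00 | -342000.00 | -633840.00
hole 2 | -1500.00 | 142.00 | 78.00 | -213000.00 | -117000.00
Σ | 37640.00 |  |  | 3596500.00 | 4274660.00
x_c = 3596500.00 / 37640.00 = 95.55 mm
y_c = 4274660.00 / 37640.00 = 113.57 mm

x_c = 95.55 mm, y_c = 113.57 mm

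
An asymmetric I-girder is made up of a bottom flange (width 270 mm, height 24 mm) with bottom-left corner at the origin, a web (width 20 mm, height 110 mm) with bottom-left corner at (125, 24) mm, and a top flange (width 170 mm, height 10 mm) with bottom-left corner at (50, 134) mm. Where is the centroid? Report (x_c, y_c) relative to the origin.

x_c = 135.00 mm, y_c = 47.00 mm

Part | A | x̄ᵢ | ȳᵢ | A·x̄ᵢ | A·ȳᵢ
bottom flange | 6480.00 | 135.00 | 12.00 | 874800.00 | 77760.00
web | 2200.00 | 135.00 | 79.00 | 297000.00 | 173800.00
top flange | 1700.00 | 135.00 | 139.00 | 229500.00 | 236300.00
Σ | 10380.00 |  |  | 1401300.00 | 487860.00
x_c = 1401300.00 / 10380.00 = 135.00 mm
y_c = 487860.00 / 10380.00 = 47.00 mm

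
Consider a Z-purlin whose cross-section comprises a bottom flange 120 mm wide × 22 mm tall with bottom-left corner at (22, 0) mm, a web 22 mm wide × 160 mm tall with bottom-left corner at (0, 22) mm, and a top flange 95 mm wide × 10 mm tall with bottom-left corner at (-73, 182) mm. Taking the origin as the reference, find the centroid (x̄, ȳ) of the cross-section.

bottom flange: A = 120 × 22 = 2640.00, centroid at (82.00, 11.00).
web: A = 22 × 160 = 3520.00, centroid at (11.00, 102.00).
top flange: A = 95 × 10 = 950.00, centroid at (-25.50, 187.00).
ΣA = 7110.00 mm²
ΣAx̄ = (2640.00)(82.00) + (3520.00)(11.00) + (950.00)(-25.50) = 230975.00 mm³
ΣAȳ = (2640.00)(11.00) + (3520.00)(102.00) + (950.00)(187.00) = 565730.00 mm³
x̄ = 230975.00 / 7110.00 = 32.49 mm
ȳ = 565730.00 / 7110.00 = 79.57 mm

x̄ = 32.49 mm, ȳ = 79.57 mm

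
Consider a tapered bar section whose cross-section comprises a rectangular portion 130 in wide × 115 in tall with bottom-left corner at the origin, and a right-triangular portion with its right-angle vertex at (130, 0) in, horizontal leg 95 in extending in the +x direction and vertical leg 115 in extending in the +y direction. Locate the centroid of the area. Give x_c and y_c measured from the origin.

x_c = 90.87 in, y_c = 52.37 in

Part | A | x̄ᵢ | ȳᵢ | A·x̄ᵢ | A·ȳᵢ
rectangular portion | 14950.00 | 65.00 | 57.50 | 971750.00 | 859625.00
triangular portion | 5462.50 | 161.67 | 38.33 | 883104.17 | 209395.83
Σ | 20412.50 |  |  | 1854854.17 | 1069020.83
x_c = 1854854.17 / 20412.50 = 90.87 in
y_c = 1069020.83 / 20412.50 = 52.37 in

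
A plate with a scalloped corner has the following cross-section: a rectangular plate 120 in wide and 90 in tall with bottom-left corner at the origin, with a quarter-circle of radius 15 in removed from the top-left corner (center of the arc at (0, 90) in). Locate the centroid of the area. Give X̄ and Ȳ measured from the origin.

Part | A | x̄ᵢ | ȳᵢ | A·x̄ᵢ | A·ȳᵢ
plate | 10800.00 | 60.00 | 45.00 | 648000.00 | 486000.00
removed quarter-circle | -176.71 | 6.37 | 83.63 | -1125.00 | -14779.31
Σ | 10623.29 |  |  | 646875.00 | 471220.69
X̄ = 646875.00 / 10623.29 = 60.89 in
Ȳ = 471220.69 / 10623.29 = 44.36 in

X̄ = 60.89 in, Ȳ = 44.36 in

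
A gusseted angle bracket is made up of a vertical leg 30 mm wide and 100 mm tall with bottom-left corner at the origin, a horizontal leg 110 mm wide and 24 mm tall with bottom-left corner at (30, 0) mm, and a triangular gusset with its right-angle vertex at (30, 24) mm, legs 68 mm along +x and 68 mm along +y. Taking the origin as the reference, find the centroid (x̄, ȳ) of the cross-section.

x̄ = 49.19 mm, ȳ = 36.42 mm

vertical leg: A = 30 × 100 = 3000.00, centroid at (15.00, 50.00).
horizontal leg: A = 110 × 24 = 2640.00, centroid at (85.00, 12.00).
gusset: A = ½·68·68 = 2312.00, centroid at (52.67, 46.67).
ΣA = 7952.00 mm²
ΣAx̄ = (3000.00)(15.00) + (2640.00)(85.00) + (2312.00)(52.67) = 391165.33 mm³
ΣAȳ = (3000.00)(50.00) + (2640.00)(12.00) + (2312.00)(46.67) = 289573.33 mm³
x̄ = 391165.33 / 7952.00 = 49.19 mm
ȳ = 289573.33 / 7952.00 = 36.42 mm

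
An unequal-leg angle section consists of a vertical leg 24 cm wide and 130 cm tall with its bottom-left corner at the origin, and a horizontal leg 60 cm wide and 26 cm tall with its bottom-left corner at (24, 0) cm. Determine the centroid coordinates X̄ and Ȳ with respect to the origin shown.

vertical leg: A = 24 × 130 = 3120.00, centroid at (12.00, 65.00).
horizontal leg: A = 60 × 26 = 1560.00, centroid at (54.00, 13.00).
ΣA = 4680.00 cm²
ΣAX̄ = (3120.00)(12.00) + (1560.00)(54.00) = 121680.00 cm³
ΣAȲ = (3120.00)(65.00) + (1560.00)(13.00) = 223080.00 cm³
X̄ = 121680.00 / 4680.00 = 26.00 cm
Ȳ = 223080.00 / 4680.00 = 47.67 cm

X̄ = 26.00 cm, Ȳ = 47.67 cm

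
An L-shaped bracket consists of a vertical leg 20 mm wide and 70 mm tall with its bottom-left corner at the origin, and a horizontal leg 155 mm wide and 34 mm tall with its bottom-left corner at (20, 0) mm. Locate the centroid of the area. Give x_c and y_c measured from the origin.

x_c = 79.13 mm, y_c = 20.78 mm

vertical leg: A = 20 × 70 = 1400.00, centroid at (10.00, 35.00).
horizontal leg: A = 155 × 34 = 5270.00, centroid at (97.50, 17.00).
ΣA = 6670.00 mm², ΣAx_c = 527825.00 mm³, ΣAy_c = 138590.00 mm³.
x_c = 527825.00/6670.00 = 79.13 mm; y_c = 138590.00/6670.00 = 20.78 mm.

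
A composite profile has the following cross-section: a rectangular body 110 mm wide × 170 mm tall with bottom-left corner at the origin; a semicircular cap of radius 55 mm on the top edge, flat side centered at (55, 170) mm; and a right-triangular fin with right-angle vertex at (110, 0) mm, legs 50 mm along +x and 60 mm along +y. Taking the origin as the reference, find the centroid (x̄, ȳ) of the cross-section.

x̄ = 59.31 mm, ȳ = 101.72 mm

rectangular body: A = 110 × 170 = 18700.00, centroid at (55.00, 85.00).
semicircular top: A = ½π·55² = 4751.66, centroid at (55.00, 193.34).
triangular fin: A = ½·50·60 = 1500.00, centroid at (126.67, 20.00).
ΣA = 24951.66 mm²
ΣAx̄ = (18700.00)(55.00) + (4751.66)(55.00) + (1500.00)(126.67) = 1479841.24 mm³
ΣAȳ = (18700.00)(85.00) + (4751.66)(193.34) + (1500.00)(20.00) = 2538198.68 mm³
x̄ = 1479841.24 / 24951.66 = 59.31 mm
ȳ = 2538198.68 / 24951.66 = 101.72 mm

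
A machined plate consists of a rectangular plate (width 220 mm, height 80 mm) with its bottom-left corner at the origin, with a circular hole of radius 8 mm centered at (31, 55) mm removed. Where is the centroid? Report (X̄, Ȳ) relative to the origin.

Part | A | x̄ᵢ | ȳᵢ | A·x̄ᵢ | A·ȳᵢ
plate | 17600.00 | 110.00 | 40.00 | 1936000.00 | 704000.00
hole | -201.06 | 31.00 | 55.00 | -6232.92 | -11058.41
Σ | 17398.94 |  |  | 1929767.08 | 692941.59
X̄ = 1929767.08 / 17398.94 = 110.91 mm
Ȳ = 692941.59 / 17398.94 = 39.83 mm

X̄ = 110.91 mm, Ȳ = 39.83 mm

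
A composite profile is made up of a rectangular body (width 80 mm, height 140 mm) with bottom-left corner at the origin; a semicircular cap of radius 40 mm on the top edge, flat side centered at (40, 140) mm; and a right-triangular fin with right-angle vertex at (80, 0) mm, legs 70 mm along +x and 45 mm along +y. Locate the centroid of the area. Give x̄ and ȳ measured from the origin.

rectangular body: A = 80 × 140 = 11200.00, centroid at (40.00, 70.00).
semicircular top: A = ½π·40² = 2513.27, centroid at (40.00, 156.98).
triangular fin: A = ½·70·45 = 1575.00, centroid at (103.33, 15.00).
ΣA = 15288.27 mm²
ΣAx̄ = (11200.00)(40.00) + (2513.27)(40.00) + (1575.00)(103.33) = 711280.96 mm³
ΣAȳ = (11200.00)(70.00) + (2513.27)(156.98) + (1575.00)(15.00) = 1202150.04 mm³
x̄ = 711280.96 / 15288.27 = 46.52 mm
ȳ = 1202150.04 / 15288.27 = 78.63 mm

x̄ = 46.52 mm, ȳ = 78.63 mm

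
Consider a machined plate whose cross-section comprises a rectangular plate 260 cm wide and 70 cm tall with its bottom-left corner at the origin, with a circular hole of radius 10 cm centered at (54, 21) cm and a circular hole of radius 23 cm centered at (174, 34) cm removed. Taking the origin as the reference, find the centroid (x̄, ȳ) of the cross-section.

x̄ = 126.96 cm, ȳ = 35.37 cm

plate: A = 260 × 70 = 18200.00, centroid at (130.00, 35.00).
hole 1: A = −π·10² = -314.16, centroid at (54.00, 21.00).
hole 2: A = −π·23² = -1661.90, centroid at (174.00, 34.00).
ΣA = 16223.94 cm², ΣAx̄ = 2059864.36 cm³, ΣAȳ = 573897.97 cm³.
x̄ = 2059864.36/16223.94 = 126.96 cm; ȳ = 573897.97/16223.94 = 35.37 cm.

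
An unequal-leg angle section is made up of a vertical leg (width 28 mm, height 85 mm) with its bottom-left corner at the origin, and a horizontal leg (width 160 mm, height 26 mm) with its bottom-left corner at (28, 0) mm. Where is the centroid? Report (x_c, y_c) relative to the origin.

x_c = 73.79 mm, y_c = 23.74 mm

vertical leg: A = 28 × 85 = 2380.00, centroid at (14.00, 42.50).
horizontal leg: A = 160 × 26 = 4160.00, centroid at (108.00, 13.00).
ΣA = 6540.00 mm², ΣAx_c = 482600.00 mm³, ΣAy_c = 155230.00 mm³.
x_c = 482600.00/6540.00 = 73.79 mm; y_c = 155230.00/6540.00 = 23.74 mm.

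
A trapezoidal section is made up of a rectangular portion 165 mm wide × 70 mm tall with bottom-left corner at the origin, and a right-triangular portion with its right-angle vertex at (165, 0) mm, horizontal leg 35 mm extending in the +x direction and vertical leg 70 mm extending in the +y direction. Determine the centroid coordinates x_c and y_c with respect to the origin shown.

Part | A | x̄ᵢ | ȳᵢ | A·x̄ᵢ | A·ȳᵢ
rectangular portion | 11550.00 | 82.50 | 35.00 | 952875.00 | 404250.00
triangular portion | 1225.00 | 176.67 | 23.33 | 216416.67 | 28583.33
Σ | 12775.00 |  |  | 1169291.67 | 432833.33
x_c = 1169291.67 / 12775.00 = 91.53 mm
y_c = 432833.33 / 12775.00 = 33.88 mm

x_c = 91.53 mm, y_c = 33.88 mm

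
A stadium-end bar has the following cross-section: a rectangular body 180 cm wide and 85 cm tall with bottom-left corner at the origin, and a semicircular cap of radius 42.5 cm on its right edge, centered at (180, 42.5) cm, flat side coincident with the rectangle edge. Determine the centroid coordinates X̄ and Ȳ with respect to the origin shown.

Part | A | x̄ᵢ | ȳᵢ | A·x̄ᵢ | A·ȳᵢ
rectangular body | 15300.00 | 90.00 | 42.50 | 1377000.00 | 650250.00
semicircular end | 2837.25 | 198.04 | 42.50 | 561882.24 | 120583.16
Σ | 18137.25 |  |  | 1938882.24 | 770833.16
X̄ = 1938882.24 / 18137.25 = 106.90 cm
Ȳ = 770833.16 / 18137.25 = 42.50 cm

X̄ = 106.90 cm, Ȳ = 42.50 cm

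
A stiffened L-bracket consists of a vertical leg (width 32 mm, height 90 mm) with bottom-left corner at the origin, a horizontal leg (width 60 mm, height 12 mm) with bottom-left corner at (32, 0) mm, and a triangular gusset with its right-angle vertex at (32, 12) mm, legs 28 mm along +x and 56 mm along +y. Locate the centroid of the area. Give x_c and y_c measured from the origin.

vertical leg: A = 32 × 90 = 2880.00, centroid at (16.00, 45.00).
horizontal leg: A = 60 × 12 = 720.00, centroid at (62.00, 6.00).
gusset: A = ½·28·56 = 784.00, centroid at (41.33, 30.67).
ΣA = 4384.00 mm²
ΣAx_c = (2880.00)(16.00) + (720.00)(62.00) + (784.00)(41.33) = 123125.33 mm³
ΣAy_c = (2880.00)(45.00) + (720.00)(6.00) + (784.00)(30.67) = 157962.67 mm³
x_c = 123125.33 / 4384.00 = 28.09 mm
y_c = 157962.67 / 4384.00 = 36.03 mm

x_c = 28.09 mm, y_c = 36.03 mm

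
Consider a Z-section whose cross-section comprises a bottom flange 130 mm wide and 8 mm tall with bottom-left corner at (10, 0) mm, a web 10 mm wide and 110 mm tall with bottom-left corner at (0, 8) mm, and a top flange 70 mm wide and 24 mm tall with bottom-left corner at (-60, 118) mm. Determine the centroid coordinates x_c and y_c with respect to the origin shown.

x_c = 10.86 mm, y_c = 76.40 mm

Part | A | x̄ᵢ | ȳᵢ | A·x̄ᵢ | A·ȳᵢ
bottom flange | 1040.00 | 75.00 | 4.00 | 78000.00 | 4160.00
web | 1100.00 | 5.00 | 63.00 | 5500.00 | 69300.00
top flange | 1680.00 | -25.00 | 130.00 | -42000.00 | 218400.00
Σ | 3820.00 |  |  | 41500.00 | 291860.00
x_c = 41500.00 / 3820.00 = 10.86 mm
y_c = 291860.00 / 3820.00 = 76.40 mm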